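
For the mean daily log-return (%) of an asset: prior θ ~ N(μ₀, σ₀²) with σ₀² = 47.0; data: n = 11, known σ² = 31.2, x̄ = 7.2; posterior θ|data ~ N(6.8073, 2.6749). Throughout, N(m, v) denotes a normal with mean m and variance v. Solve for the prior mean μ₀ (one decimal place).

μ₀ = 0.3

The posterior mean is a precision-weighted average: μ_n = (τ₀μ₀ + τ_data·x̄)/(τ₀+τ_data), with τ₀=1/σ₀² and τ_data=n/σ².
Here τ₀ = 1/47.0 = 0.021277 and τ_data = 11/31.2 = 0.352564, so τ_n = 0.373841.
Rearranging for μ₀: μ₀ = (μ_n·τ_n − τ_data·x̄)/τ₀ = (6.8073·0.373841 − 0.352564·7.2) / 0.021277 = 0.006387/0.021277 ≈ 0.3.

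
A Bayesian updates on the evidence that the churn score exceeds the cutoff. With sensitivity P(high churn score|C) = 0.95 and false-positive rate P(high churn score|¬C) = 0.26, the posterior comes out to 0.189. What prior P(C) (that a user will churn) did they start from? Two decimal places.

P(C) = 0.06

Bayes' rule in odds form gives O(C|E) = O(C)·[P(E|C)/P(E|¬C)], hence O(C) = O(C|E)/LR.
Posterior odds = 0.189/(1−0.189) = 0.2330. LR = 0.95/0.26 = 3.6538.
Prior odds = 0.2330/3.6538 = 0.0638, so P(C) = 0.0638/(1+0.0638) ≈ 0.06.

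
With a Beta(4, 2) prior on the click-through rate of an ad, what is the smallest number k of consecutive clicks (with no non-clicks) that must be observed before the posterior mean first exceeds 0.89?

k = 13

After k clicks and 0 non-clicks the posterior is Beta(4+k, 2), with mean (4+k)/(4+2+k).
Set (4+k)/(6+k) > 0.89 and solve: k > (0.89·6 − 4)/(1 − 0.89) = 12.182.
The smallest integer exceeding 12.182 is 13, and checking k=13: (17)/(19) = 0.8947 > 0.89.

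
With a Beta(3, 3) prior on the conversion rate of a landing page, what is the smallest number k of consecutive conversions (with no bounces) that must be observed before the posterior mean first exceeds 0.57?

After k conversions and 0 bounces the posterior is Beta(3+k, 3), with mean (3+k)/(3+3+k).
Set (3+k)/(6+k) > 0.57 and solve: k > (0.57·6 − 3)/(1 − 0.57) = 0.977.
The smallest integer exceeding 0.977 is 1, and checking k=1: (4)/(7) = 0.5714 > 0.57.

k = 1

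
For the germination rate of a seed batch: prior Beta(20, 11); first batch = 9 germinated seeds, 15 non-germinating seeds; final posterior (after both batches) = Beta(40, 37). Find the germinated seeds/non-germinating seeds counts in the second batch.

11 germinated seeds and 11 non-germinating seeds

Because Beta–binomial updating is additive in the counts, the combined data contributed (α_post−α_prior, β_post−β_prior) successes and failures.
Total across both batches: 40−20=20 germinated seeds, 37−11=26 non-germinating seeds.
Subtract the first batch: 20−9=11 germinated seeds and 26−15=11 non-germinating seeds.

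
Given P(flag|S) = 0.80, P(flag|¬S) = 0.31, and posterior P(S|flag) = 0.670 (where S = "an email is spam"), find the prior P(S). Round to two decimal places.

Bayes' rule in odds form gives O(S|E) = O(S)·[P(E|S)/P(E|¬S)], hence O(S) = O(S|E)/LR.
Posterior odds = 0.670/(1−0.670) = 2.0303. LR = 0.80/0.31 = 2.5806.
Prior odds = 2.0303/2.5806 = 0.7868, so P(S) = 0.7868/(1+0.7868) ≈ 0.44.

P(S) = 0.44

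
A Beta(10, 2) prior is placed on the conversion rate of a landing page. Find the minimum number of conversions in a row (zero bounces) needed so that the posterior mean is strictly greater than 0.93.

k = 17

After k conversions and 0 bounces the posterior is Beta(10+k, 2), with mean (10+k)/(10+2+k).
Set (10+k)/(12+k) > 0.93 and solve: k > (0.93·12 − 10)/(1 − 0.93) = 16.571.
The smallest integer exceeding 16.571 is 17.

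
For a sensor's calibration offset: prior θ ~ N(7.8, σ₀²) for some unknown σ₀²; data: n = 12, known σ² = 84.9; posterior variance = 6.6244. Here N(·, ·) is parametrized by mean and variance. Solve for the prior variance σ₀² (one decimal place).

σ₀² = 104.0

For the Normal–Normal model with known σ², precisions add: τ_n = τ₀ + n/σ².
So 1/σ₀² = 1/6.6244 − 12/84.9 = 0.150957 − 0.141343 = 0.009614.
Hence σ₀² = 1/0.009614 ≈ 104.0.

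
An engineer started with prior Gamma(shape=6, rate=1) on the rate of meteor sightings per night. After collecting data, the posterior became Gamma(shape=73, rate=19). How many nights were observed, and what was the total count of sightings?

n = 18 nights with total 67 sightings

A Gamma(α, β) prior (rate parametrization) on a Poisson rate with n observations summing to S gives posterior Gamma(α+S, β+n).
Matching: Σxᵢ = 73 − 6 = 67 and n = 19 − 1 = 18.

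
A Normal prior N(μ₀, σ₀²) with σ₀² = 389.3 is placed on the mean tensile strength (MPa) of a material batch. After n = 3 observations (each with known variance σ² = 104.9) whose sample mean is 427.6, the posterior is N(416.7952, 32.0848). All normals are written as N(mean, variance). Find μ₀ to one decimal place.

μ₀ = 296.5

The posterior mean is a precision-weighted average: μ_n = (τ₀μ₀ + τ_data·x̄)/(τ₀+τ_data), with τ₀=1/σ₀² and τ_data=n/σ².
Here τ₀ = 1/389.3 = 0.002569 and τ_data = 3/104.9 = 0.028599, so τ_n = 0.031168.
Rearranging for μ₀: μ₀ = (μ_n·τ_n − τ_data·x̄)/τ₀ = (416.7952·0.031168 − 0.028599·427.6) / 0.002569 = 0.761740/0.002569 ≈ 296.5.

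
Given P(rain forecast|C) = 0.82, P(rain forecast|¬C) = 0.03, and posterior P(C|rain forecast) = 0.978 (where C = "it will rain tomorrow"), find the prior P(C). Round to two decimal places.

P(C) = 0.62

In odds form, posterior odds = prior odds × likelihood ratio, so prior odds = posterior odds ÷ LR.
Posterior odds = 0.978/(1−0.978) = 44.4545. LR = 0.82/0.03 = 27.3333.
Prior odds = 44.4545/27.3333 = 1.6264, so P(C) = 1.6264/(1+1.6264) ≈ 0.62.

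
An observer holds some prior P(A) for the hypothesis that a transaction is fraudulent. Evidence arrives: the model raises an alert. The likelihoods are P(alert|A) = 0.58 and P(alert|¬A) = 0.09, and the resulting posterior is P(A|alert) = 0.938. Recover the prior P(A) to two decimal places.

P(A) = 0.70

In odds form, posterior odds = prior odds × likelihood ratio, so prior odds = posterior odds ÷ LR.
Posterior odds = 0.938/(1−0.938) = 15.1290. LR = 0.58/0.09 = 6.4444.
Prior odds = 15.1290/6.4444 = 2.3476, so P(A) = 2.3476/(1+2.3476) ≈ 0.70.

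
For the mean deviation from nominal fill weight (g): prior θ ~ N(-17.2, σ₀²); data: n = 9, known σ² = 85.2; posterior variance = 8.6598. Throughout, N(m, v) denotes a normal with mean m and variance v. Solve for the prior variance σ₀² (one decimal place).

For the Normal–Normal model with known σ², precisions add: τ_n = τ₀ + n/σ².
So 1/σ₀² = 1/8.6598 − 9/85.2 = 0.115476 − 0.105634 = 0.009842.
Hence σ₀² = 1/0.009842 ≈ 101.6.

σ₀² = 101.6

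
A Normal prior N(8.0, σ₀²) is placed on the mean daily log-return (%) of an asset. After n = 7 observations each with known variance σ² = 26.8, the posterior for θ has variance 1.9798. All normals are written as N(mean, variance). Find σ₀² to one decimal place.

For the Normal–Normal model with known σ², precisions add: τ_n = τ₀ + n/σ².
So 1/σ₀² = 1/1.9798 − 7/26.8 = 0.505102 − 0.261194 = 0.243908.
Hence σ₀² = 1/0.243908 ≈ 4.1.

σ₀² = 4.1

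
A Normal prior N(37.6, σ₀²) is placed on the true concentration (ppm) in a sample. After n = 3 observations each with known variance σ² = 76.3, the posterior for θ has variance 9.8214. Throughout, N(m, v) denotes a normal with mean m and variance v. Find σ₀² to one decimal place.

σ₀² = 16.0

Posterior precision equals prior precision plus data precision: 1/σ_n² = 1/σ₀² + n/σ².
So 1/σ₀² = 1/9.8214 − 3/76.3 = 0.101818 − 0.039318 = 0.062500.
Hence σ₀² = 1/0.062500 ≈ 16.0.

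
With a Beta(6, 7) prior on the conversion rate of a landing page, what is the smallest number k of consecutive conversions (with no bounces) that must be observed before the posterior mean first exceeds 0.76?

k = 17

After k conversions and 0 bounces the posterior is Beta(6+k, 7), with mean (6+k)/(6+7+k).
Set (6+k)/(13+k) > 0.76 and solve: k > (0.76·13 − 6)/(1 − 0.76) = 16.167.
The smallest integer exceeding 16.167 is 17, and checking k=17: (23)/(30) = 0.7667 > 0.76.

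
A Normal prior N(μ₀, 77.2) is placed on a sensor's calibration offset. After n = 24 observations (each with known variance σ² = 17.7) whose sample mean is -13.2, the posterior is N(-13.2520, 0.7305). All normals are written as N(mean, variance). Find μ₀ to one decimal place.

The posterior mean is a precision-weighted average: μ_n = (τ₀μ₀ + τ_data·x̄)/(τ₀+τ_data), with τ₀=1/σ₀² and τ_data=n/σ².
Here τ₀ = 1/77.2 = 0.012953 and τ_data = 24/17.7 = 1.355932, so τ_n = 1.368885.
Rearranging for μ₀: μ₀ = (μ_n·τ_n − τ_data·x̄)/τ₀ = (-13.2520·1.368885 − 1.355932·-13.2) / 0.012953 = -0.242162/0.012953 ≈ -18.7.

μ₀ = -18.7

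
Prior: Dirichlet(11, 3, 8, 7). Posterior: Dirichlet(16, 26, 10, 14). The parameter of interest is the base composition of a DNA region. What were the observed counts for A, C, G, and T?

For a Dirichlet(α) prior with multinomial counts c, the posterior is Dirichlet(α + c) componentwise.
Counts are posterior − prior componentwise: 16−11=5, 26−3=23, 10−8=2, 14−7=7.

counts (5, 23, 2, 7)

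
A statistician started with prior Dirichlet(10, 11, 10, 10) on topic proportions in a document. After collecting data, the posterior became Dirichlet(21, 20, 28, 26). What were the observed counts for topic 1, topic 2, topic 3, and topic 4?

counts (11, 9, 18, 16)

For a Dirichlet(α) prior with multinomial counts c, the posterior is Dirichlet(α + c) componentwise.
Counts are posterior − prior componentwise: 21−10=11, 20−11=9, 28−10=18, 26−10=16.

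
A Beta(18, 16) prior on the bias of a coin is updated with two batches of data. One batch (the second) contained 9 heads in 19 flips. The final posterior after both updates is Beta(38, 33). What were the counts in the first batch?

11 heads and 7 tails

Because Beta–binomial updating is additive in the counts, the combined data contributed (α_post−α_prior, β_post−β_prior) successes and failures.
Total across both batches: 38−18=20 heads, 33−16=17 tails.
Subtract the second batch: 20−9=11 heads and 17−10=7 tails.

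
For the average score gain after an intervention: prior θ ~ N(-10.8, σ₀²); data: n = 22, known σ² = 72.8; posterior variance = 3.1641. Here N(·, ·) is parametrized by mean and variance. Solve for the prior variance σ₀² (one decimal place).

Posterior precision equals prior precision plus data precision: 1/σ_n² = 1/σ₀² + n/σ².
So 1/σ₀² = 1/3.1641 − 22/72.8 = 0.316046 − 0.302198 = 0.013848.
Hence σ₀² = 1/0.013848 ≈ 72.2.

σ₀² = 72.2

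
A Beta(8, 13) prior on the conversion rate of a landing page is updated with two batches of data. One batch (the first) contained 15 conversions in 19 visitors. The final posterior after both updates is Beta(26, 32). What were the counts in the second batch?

3 conversions and 15 bounces

Because Beta–binomial updating is additive in the counts, the combined data contributed (α_post−α_prior, β_post−β_prior) successes and failures.
Total across both batches: 26−8=18 conversions, 32−13=19 bounces.
Subtract the first batch: 18−15=3 conversions and 19−4=15 bounces.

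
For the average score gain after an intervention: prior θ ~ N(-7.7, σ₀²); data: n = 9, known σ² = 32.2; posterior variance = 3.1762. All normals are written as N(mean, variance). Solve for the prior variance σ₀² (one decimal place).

For the Normal–Normal model with known σ², precisions add: τ_n = τ₀ + n/σ².
So 1/σ₀² = 1/3.1762 − 9/32.2 = 0.314842 − 0.279503 = 0.035339.
Hence σ₀² = 1/0.035339 ≈ 28.3.

σ₀² = 28.3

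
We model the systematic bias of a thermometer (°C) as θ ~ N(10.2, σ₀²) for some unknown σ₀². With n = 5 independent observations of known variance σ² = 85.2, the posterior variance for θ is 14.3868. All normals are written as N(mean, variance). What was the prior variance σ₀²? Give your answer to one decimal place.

σ₀² = 92.4

Posterior precision equals prior precision plus data precision: 1/σ_n² = 1/σ₀² + n/σ².
So 1/σ₀² = 1/14.3868 − 5/85.2 = 0.069508 − 0.058685 = 0.010823.
Hence σ₀² = 1/0.010823 ≈ 92.4.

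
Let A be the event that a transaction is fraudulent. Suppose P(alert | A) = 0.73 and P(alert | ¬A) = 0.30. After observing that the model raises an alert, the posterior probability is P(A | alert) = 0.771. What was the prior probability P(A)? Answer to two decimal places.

P(A) = 0.58

In odds form, posterior odds = prior odds × likelihood ratio, so prior odds = posterior odds ÷ LR.
Posterior odds = 0.771/(1−0.771) = 3.3668. LR = 0.73/0.30 = 2.4333.
Prior odds = 3.3668/2.4333 = 1.3836, so P(A) = 1.3836/(1+1.3836) ≈ 0.58.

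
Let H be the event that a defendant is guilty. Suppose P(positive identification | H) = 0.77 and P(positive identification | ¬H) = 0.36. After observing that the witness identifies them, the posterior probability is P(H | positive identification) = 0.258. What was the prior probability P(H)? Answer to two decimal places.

Bayes' rule in odds form gives O(H|E) = O(H)·[P(E|H)/P(E|¬H)], hence O(H) = O(H|E)/LR.
Posterior odds = 0.258/(1−0.258) = 0.3477. LR = 0.77/0.36 = 2.1389.
Prior odds = 0.3477/2.1389 = 0.1626, so P(H) = 0.1626/(1+0.1626) ≈ 0.14.

P(H) = 0.14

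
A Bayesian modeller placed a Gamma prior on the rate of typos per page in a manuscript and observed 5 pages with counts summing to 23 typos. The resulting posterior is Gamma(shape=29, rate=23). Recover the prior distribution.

Gamma–Poisson conjugacy: posterior shape = α + Σxᵢ, posterior rate = β + n.
So α = 29 − 23 = 6 and β = 23 − 5 = 18.

Gamma(shape=6, rate=18)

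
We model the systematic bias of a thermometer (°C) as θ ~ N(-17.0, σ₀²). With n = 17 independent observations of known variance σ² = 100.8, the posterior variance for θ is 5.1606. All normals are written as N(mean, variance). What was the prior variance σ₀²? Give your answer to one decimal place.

For the Normal–Normal model with known σ², precisions add: τ_n = τ₀ + n/σ².
So 1/σ₀² = 1/5.1606 − 17/100.8 = 0.193776 − 0.168651 = 0.025125.
Hence σ₀² = 1/0.025125 ≈ 39.8.

σ₀² = 39.8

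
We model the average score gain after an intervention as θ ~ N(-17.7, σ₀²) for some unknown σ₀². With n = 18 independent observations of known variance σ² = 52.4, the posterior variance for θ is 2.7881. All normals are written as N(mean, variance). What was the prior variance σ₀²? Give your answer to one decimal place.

For the Normal–Normal model with known σ², precisions add: τ_n = τ₀ + n/σ².
So 1/σ₀² = 1/2.7881 − 18/52.4 = 0.358667 − 0.343511 = 0.015156.
Hence σ₀² = 1/0.015156 ≈ 66.0.

σ₀² = 66.0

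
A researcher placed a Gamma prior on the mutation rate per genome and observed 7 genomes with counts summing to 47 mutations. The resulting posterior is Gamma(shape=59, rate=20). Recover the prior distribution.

A Gamma(α, β) prior (rate parametrization) on a Poisson rate with n observations summing to S gives posterior Gamma(α+S, β+n).
So α = 59 − 47 = 12 and β = 20 − 7 = 13.

Gamma(shape=12, rate=13)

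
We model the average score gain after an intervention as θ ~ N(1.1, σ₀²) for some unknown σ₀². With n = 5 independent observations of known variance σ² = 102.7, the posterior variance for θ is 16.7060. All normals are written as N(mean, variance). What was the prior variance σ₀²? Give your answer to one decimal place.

Posterior precision equals prior precision plus data precision: 1/σ_n² = 1/σ₀² + n/σ².
So 1/σ₀² = 1/16.7060 − 5/102.7 = 0.059859 − 0.048685 = 0.011174.
Hence σ₀² = 1/0.011174 ≈ 89.5.

σ₀² = 89.5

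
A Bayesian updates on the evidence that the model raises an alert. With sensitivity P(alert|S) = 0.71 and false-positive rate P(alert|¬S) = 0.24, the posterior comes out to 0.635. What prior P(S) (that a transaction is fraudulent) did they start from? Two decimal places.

P(S) = 0.37

Bayes' rule in odds form gives O(S|E) = O(S)·[P(E|S)/P(E|¬S)], hence O(S) = O(S|E)/LR.
Posterior odds = 0.635/(1−0.635) = 1.7397. LR = 0.71/0.24 = 2.9583.
Prior odds = 1.7397/2.9583 = 0.5881, so P(S) = 0.5881/(1+0.5881) ≈ 0.37.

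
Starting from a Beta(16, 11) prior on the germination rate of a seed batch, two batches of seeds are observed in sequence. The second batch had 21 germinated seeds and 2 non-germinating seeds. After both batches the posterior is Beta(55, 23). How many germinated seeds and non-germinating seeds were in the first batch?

Because Beta–binomial updating is additive in the counts, the combined data contributed (α_post−α_prior, β_post−β_prior) successes and failures.
Total across both batches: 55−16=39 germinated seeds, 23−11=12 non-germinating seeds.
Subtract the second batch: 39−21=18 germinated seeds and 12−2=10 non-germinating seeds.

18 germinated seeds and 10 non-germinating seeds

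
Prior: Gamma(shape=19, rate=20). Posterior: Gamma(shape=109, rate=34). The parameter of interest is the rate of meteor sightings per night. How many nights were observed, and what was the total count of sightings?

Gamma–Poisson conjugacy: posterior shape = α + Σxᵢ, posterior rate = β + n.
Matching: Σxᵢ = 109 − 19 = 90 and n = 34 − 20 = 14.

n = 14 nights with total 90 sightings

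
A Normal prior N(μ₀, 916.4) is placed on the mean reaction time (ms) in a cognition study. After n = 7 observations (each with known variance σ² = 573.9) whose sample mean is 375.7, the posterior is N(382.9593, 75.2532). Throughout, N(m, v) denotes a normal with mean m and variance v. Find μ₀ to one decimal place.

With known observation variance, the Normal–Normal posterior has precision τ_n = τ₀ + n/σ² and mean μ_n = (τ₀μ₀ + (n/σ²)x̄)/τ_n.
Here τ₀ = 1/916.4 = 0.001091 and τ_data = 7/573.9 = 0.012197, so τ_n = 0.013288.
Rearranging for μ₀: μ₀ = (μ_n·τ_n − τ_data·x̄)/τ₀ = (382.9593·0.013288 − 0.012197·375.7) / 0.001091 = 0.506350/0.001091 ≈ 464.1.

μ₀ = 464.1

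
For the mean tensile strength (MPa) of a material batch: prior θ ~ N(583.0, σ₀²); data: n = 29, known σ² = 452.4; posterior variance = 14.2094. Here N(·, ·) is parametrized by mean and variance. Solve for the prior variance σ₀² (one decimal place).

Posterior precision equals prior precision plus data precision: 1/σ_n² = 1/σ₀² + n/σ².
So 1/σ₀² = 1/14.2094 − 29/452.4 = 0.070376 − 0.064103 = 0.006273.
Hence σ₀² = 1/0.006273 ≈ 159.4.

σ₀² = 159.4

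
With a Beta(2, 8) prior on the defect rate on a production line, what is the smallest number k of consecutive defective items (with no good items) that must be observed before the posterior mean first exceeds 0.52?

After k defective items and 0 good items the posterior is Beta(2+k, 8), with mean (2+k)/(2+8+k).
Set (2+k)/(10+k) > 0.52 and solve: k > (0.52·10 − 2)/(1 − 0.52) = 6.667.
The smallest integer exceeding 6.667 is 7.

k = 7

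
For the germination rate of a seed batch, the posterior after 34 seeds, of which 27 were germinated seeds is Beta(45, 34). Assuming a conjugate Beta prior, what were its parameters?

Beta is conjugate to the binomial likelihood: posterior = Beta(a+s, b+f).
So a = 45 − 27 = 18 and b = 34 − 7 = 27.

Beta(18, 27)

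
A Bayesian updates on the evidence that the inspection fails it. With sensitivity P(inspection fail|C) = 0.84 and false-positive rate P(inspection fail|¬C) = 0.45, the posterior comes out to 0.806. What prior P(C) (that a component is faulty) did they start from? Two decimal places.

P(C) = 0.69

Bayes' rule in odds form gives O(C|E) = O(C)·[P(E|C)/P(E|¬C)], hence O(C) = O(C|E)/LR.
Posterior odds = 0.806/(1−0.806) = 4.1546. LR = 0.84/0.45 = 1.8667.
Prior odds = 4.1546/1.8667 = 2.2256, so P(C) = 2.2256/(1+2.2256) ≈ 0.69.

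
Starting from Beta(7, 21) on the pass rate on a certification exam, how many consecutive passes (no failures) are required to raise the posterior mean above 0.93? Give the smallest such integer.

k = 273

After k passes and 0 failures the posterior is Beta(7+k, 21), with mean (7+k)/(7+21+k).
Set (7+k)/(28+k) > 0.93 and solve: k > (0.93·28 − 7)/(1 − 0.93) = 272.000.
The smallest integer exceeding 272.000 is 273.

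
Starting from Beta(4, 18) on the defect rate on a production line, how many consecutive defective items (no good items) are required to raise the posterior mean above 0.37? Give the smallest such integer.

k = 7

After k defective items and 0 good items the posterior is Beta(4+k, 18), with mean (4+k)/(4+18+k).
Set (4+k)/(22+k) > 0.37 and solve: k > (0.37·22 − 4)/(1 − 0.37) = 6.571.
The smallest integer exceeding 6.571 is 7.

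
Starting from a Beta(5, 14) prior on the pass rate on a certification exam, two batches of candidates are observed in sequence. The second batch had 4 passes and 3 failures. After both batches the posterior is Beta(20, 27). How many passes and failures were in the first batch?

Sequential conjugate updates are equivalent to a single update on the pooled data, so total successes = posterior α − prior α and total failures = posterior β − prior β.
Total across both batches: 20−5=15 passes, 27−14=13 failures.
Subtract the second batch: 15−4=11 passes and 13−3=10 failures.

11 passes and 10 failures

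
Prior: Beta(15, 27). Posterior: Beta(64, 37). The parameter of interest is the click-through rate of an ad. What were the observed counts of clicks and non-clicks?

49 clicks and 10 non-clicks

Beta is conjugate to the binomial likelihood: posterior = Beta(a+s, b+f).
Match parameters: s=64−15=49, f=37−27=10.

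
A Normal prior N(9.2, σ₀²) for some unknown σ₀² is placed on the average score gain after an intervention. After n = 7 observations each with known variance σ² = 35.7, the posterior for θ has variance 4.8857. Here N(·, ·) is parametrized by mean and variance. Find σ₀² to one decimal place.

σ₀² = 116.3

For the Normal–Normal model with known σ², precisions add: τ_n = τ₀ + n/σ².
So 1/σ₀² = 1/4.8857 − 7/35.7 = 0.204679 − 0.196078 = 0.008601.
Hence σ₀² = 1/0.008601 ≈ 116.3.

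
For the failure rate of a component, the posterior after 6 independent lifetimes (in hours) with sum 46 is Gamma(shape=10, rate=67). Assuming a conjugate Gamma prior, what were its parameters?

For an exponential likelihood with a Gamma(α, β) prior on the rate, n observations with total T give posterior Gamma(α+n, β+T).
So α = 10 − 6 = 4 and β = 67 − 46 = 21.

Gamma(shape=4, rate=21)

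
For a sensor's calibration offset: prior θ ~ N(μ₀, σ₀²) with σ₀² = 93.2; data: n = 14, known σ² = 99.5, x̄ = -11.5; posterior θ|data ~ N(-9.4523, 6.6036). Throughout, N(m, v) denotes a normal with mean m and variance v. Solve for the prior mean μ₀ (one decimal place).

μ₀ = 17.4

With known observation variance, the Normal–Normal posterior has precision τ_n = τ₀ + n/σ² and mean μ_n = (τ₀μ₀ + (n/σ²)x̄)/τ_n.
Here τ₀ = 1/93.2 = 0.010730 and τ_data = 14/99.5 = 0.140704, so τ_n = 0.151434.
Rearranging for μ₀: μ₀ = (μ_n·τ_n − τ_data·x̄)/τ₀ = (-9.4523·0.151434 − 0.140704·-11.5) / 0.010730 = 0.186696/0.010730 ≈ 17.4.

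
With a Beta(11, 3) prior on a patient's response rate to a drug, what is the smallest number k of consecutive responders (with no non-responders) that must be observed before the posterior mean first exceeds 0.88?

k = 12

After k responders and 0 non-responders the posterior is Beta(11+k, 3), with mean (11+k)/(11+3+k).
Set (11+k)/(14+k) > 0.88 and solve: k > (0.88·14 − 11)/(1 − 0.88) = 11.000.
The smallest integer exceeding 11.000 is 12.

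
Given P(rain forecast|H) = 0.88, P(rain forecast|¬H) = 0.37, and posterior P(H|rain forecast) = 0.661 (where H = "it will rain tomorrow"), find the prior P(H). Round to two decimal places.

P(H) = 0.45

In odds form, posterior odds = prior odds × likelihood ratio, so prior odds = posterior odds ÷ LR.
Posterior odds = 0.661/(1−0.661) = 1.9499. LR = 0.88/0.37 = 2.3784.
Prior odds = 1.9499/2.3784 = 0.8198, so P(H) = 0.8198/(1+0.8198) ≈ 0.45.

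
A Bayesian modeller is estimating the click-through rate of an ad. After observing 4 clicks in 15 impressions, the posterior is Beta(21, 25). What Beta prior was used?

Beta(17, 14)

Beta is conjugate to the binomial likelihood: posterior = Beta(a+s, b+f).
Subtract the data counts: 21−4=17, 25−11=14.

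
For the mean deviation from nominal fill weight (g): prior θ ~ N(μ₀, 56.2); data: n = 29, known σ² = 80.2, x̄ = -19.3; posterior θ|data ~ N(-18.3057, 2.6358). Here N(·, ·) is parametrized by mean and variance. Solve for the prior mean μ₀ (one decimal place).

μ₀ = 1.9

With known observation variance, the Normal–Normal posterior has precision τ_n = τ₀ + n/σ² and mean μ_n = (τ₀μ₀ + (n/σ²)x̄)/τ_n.
Here τ₀ = 1/56.2 = 0.017794 and τ_data = 29/80.2 = 0.361596, so τ_n = 0.379390.
Rearranging for μ₀: μ₀ = (μ_n·τ_n − τ_data·x̄)/τ₀ = (-18.3057·0.379390 − 0.361596·-19.3) / 0.017794 = 0.033803/0.017794 ≈ 1.9.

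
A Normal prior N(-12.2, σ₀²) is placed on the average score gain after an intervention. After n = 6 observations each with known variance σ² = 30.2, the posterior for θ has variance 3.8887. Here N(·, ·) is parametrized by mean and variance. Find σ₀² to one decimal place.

σ₀² = 17.1

Posterior precision equals prior precision plus data precision: 1/σ_n² = 1/σ₀² + n/σ².
So 1/σ₀² = 1/3.8887 − 6/30.2 = 0.257155 − 0.198675 = 0.058480.
Hence σ₀² = 1/0.058480 ≈ 17.1.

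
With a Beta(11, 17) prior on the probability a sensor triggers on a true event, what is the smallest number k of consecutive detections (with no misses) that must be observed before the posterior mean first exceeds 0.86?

After k detections and 0 misses the posterior is Beta(11+k, 17), with mean (11+k)/(11+17+k).
Set (11+k)/(28+k) > 0.86 and solve: k > (0.86·28 − 11)/(1 − 0.86) = 93.429.
The smallest integer exceeding 93.429 is 94, and checking k=94: (105)/(122) = 0.8607 > 0.86.

k = 94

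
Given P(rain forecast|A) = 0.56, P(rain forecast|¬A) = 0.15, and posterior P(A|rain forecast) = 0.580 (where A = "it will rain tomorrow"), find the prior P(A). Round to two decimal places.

In odds form, posterior odds = prior odds × likelihood ratio, so prior odds = posterior odds ÷ LR.
Posterior odds = 0.580/(1−0.580) = 1.3810. LR = 0.56/0.15 = 3.7333.
Prior odds = 1.3810/3.7333 = 0.3699, so P(A) = 0.3699/(1+0.3699) ≈ 0.27.

P(A) = 0.27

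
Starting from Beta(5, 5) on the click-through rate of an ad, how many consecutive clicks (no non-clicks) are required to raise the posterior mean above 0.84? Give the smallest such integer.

After k clicks and 0 non-clicks the posterior is Beta(5+k, 5), with mean (5+k)/(5+5+k).
Set (5+k)/(10+k) > 0.84 and solve: k > (0.84·10 − 5)/(1 − 0.84) = 21.250.
The smallest integer exceeding 21.250 is 22, and checking k=22: (27)/(32) = 0.8438 > 0.84.

k = 22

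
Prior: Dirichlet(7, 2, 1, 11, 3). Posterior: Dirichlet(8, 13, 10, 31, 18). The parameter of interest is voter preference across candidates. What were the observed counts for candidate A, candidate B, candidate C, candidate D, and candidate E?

counts (1, 11, 9, 20, 15)

For a Dirichlet(α) prior with multinomial counts c, the posterior is Dirichlet(α + c) componentwise.
Counts are posterior − prior componentwise: 8−7=1, 13−2=11, 10−1=9, 31−11=20, 18−3=15.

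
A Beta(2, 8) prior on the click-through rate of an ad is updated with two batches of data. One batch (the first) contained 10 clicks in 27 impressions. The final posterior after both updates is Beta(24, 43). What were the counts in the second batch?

Sequential conjugate updates are equivalent to a single update on the pooled data, so total successes = posterior α − prior α and total failures = posterior β − prior β.
Total across both batches: 24−2=22 clicks, 43−8=35 non-clicks.
Subtract the first batch: 22−10=12 clicks and 35−17=18 non-clicks.

12 clicks and 18 non-clicks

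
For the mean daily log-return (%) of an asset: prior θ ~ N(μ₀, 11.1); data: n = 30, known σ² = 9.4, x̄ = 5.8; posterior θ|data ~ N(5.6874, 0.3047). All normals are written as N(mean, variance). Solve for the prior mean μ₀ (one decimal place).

μ₀ = 1.7

With known observation variance, the Normal–Normal posterior has precision τ_n = τ₀ + n/σ² and mean μ_n = (τ₀μ₀ + (n/σ²)x̄)/τ_n.
Here τ₀ = 1/11.1 = 0.090090 and τ_data = 30/9.4 = 3.191489, so τ_n = 3.281579.
Rearranging for μ₀: μ₀ = (μ_n·τ_n − τ_data·x̄)/τ₀ = (5.6874·3.281579 − 3.191489·5.8) / 0.090090 = 0.153016/0.090090 ≈ 1.7.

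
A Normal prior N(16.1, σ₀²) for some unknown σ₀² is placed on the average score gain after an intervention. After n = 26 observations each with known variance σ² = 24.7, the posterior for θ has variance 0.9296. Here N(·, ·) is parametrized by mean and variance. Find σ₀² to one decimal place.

σ₀² = 43.3

For the Normal–Normal model with known σ², precisions add: τ_n = τ₀ + n/σ².
So 1/σ₀² = 1/0.9296 − 26/24.7 = 1.075731 − 1.052632 = 0.023099.
Hence σ₀² = 1/0.023099 ≈ 43.3.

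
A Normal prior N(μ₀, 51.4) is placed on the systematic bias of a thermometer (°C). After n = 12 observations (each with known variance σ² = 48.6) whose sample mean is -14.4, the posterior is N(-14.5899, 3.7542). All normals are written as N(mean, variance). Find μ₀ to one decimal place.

μ₀ = -17.0

With known observation variance, the Normal–Normal posterior has precision τ_n = τ₀ + n/σ² and mean μ_n = (τ₀μ₀ + (n/σ²)x̄)/τ_n.
Here τ₀ = 1/51.4 = 0.019455 and τ_data = 12/48.6 = 0.246914, so τ_n = 0.266369.
Rearranging for μ₀: μ₀ = (μ_n·τ_n − τ_data·x̄)/τ₀ = (-14.5899·0.266369 − 0.246914·-14.4) / 0.019455 = -0.330735/0.019455 ≈ -17.0.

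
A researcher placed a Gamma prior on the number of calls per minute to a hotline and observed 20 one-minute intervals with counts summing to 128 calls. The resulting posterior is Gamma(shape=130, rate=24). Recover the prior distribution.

Gamma(shape=2, rate=4)

Gamma–Poisson conjugacy: posterior shape = α + Σxᵢ, posterior rate = β + n.
So α = 130 − 128 = 2 and β = 24 − 20 = 4.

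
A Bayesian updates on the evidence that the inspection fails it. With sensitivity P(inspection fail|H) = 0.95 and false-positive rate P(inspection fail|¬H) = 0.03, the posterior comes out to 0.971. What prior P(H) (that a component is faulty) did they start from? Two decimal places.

In odds form, posterior odds = prior odds × likelihood ratio, so prior odds = posterior odds ÷ LR.
Posterior odds = 0.971/(1−0.971) = 33.4828. LR = 0.95/0.03 = 31.6667.
Prior odds = 33.4828/31.6667 = 1.0574, so P(H) = 1.0574/(1+1.0574) ≈ 0.51.

P(H) = 0.51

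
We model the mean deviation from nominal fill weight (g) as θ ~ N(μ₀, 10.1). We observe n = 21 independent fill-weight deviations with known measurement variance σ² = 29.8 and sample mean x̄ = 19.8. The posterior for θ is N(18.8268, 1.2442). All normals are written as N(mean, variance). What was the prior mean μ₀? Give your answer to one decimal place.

The posterior mean is a precision-weighted average: μ_n = (τ₀μ₀ + τ_data·x̄)/(τ₀+τ_data), with τ₀=1/σ₀² and τ_data=n/σ².
Here τ₀ = 1/10.1 = 0.099010 and τ_data = 21/29.8 = 0.704698, so τ_n = 0.803708.
Rearranging for μ₀: μ₀ = (μ_n·τ_n − τ_data·x̄)/τ₀ = (18.8268·0.803708 − 0.704698·19.8) / 0.099010 = 1.178229/0.099010 ≈ 11.9.

μ₀ = 11.9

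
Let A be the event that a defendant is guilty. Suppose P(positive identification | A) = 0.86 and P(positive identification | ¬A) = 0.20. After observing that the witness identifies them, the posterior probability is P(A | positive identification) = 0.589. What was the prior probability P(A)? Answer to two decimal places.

P(A) = 0.25

In odds form, posterior odds = prior odds × likelihood ratio, so prior odds = posterior odds ÷ LR.
Posterior odds = 0.589/(1−0.589) = 1.4331. LR = 0.86/0.20 = 4.3000.
Prior odds = 1.4331/4.3000 = 0.3333, so P(A) = 0.3333/(1+0.3333) ≈ 0.25.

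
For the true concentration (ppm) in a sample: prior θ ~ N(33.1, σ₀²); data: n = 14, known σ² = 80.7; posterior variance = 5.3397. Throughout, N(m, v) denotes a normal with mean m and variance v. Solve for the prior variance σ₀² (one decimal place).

σ₀² = 72.5

For the Normal–Normal model with known σ², precisions add: τ_n = τ₀ + n/σ².
So 1/σ₀² = 1/5.3397 − 14/80.7 = 0.187276 − 0.173482 = 0.013794.
Hence σ₀² = 1/0.013794 ≈ 72.5.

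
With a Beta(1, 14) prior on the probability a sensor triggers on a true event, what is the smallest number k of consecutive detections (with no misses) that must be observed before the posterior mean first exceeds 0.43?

k = 10

After k detections and 0 misses the posterior is Beta(1+k, 14), with mean (1+k)/(1+14+k).
Set (1+k)/(15+k) > 0.43 and solve: k > (0.43·15 − 1)/(1 − 0.43) = 9.561.
The smallest integer exceeding 9.561 is 10, and checking k=10: (11)/(25) = 0.4400 > 0.43.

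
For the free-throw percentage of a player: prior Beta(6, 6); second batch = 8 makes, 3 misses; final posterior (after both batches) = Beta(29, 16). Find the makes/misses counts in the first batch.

Because Beta–binomial updating is additive in the counts, the combined data contributed (α_post−α_prior, β_post−β_prior) successes and failures.
Total across both batches: 29−6=23 makes, 16−6=10 misses.
Subtract the second batch: 23−8=15 makes and 10−3=7 misses.

15 makes and 7 misses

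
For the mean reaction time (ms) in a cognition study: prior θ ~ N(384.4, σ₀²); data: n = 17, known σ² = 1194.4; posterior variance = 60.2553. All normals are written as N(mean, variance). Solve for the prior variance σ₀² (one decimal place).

σ₀² = 423.2

Posterior precision equals prior precision plus data precision: 1/σ_n² = 1/σ₀² + n/σ².
So 1/σ₀² = 1/60.2553 − 17/1194.4 = 0.016596 − 0.014233 = 0.002363.
Hence σ₀² = 1/0.002363 ≈ 423.2.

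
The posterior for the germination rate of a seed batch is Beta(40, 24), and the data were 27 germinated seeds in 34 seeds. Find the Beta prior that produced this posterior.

Beta(13, 17)

Under Beta–binomial conjugacy the posterior parameters are (α+s, β+f).
So α = 40 − 27 = 13 and β = 24 − 7 = 17.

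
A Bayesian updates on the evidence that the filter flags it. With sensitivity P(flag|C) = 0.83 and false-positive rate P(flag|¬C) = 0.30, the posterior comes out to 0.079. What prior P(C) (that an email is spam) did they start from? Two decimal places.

In odds form, posterior odds = prior odds × likelihood ratio, so prior odds = posterior odds ÷ LR.
Posterior odds = 0.079/(1−0.079) = 0.0858. LR = 0.83/0.30 = 2.7667.
Prior odds = 0.0858/2.7667 = 0.0310, so P(C) = 0.0310/(1+0.0310) ≈ 0.03.

P(C) = 0.03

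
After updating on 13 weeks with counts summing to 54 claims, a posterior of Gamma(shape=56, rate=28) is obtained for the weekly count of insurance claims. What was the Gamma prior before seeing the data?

Gamma(shape=2, rate=15)

Gamma–Poisson conjugacy: posterior shape = α + Σxᵢ, posterior rate = β + n.
So α = 56 − 54 = 2 and β = 28 − 13 = 15.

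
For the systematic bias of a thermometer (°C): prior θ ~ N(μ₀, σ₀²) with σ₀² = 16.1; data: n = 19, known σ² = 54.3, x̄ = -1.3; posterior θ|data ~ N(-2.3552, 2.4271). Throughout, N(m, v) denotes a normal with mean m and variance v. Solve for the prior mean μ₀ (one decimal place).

The posterior mean is a precision-weighted average: μ_n = (τ₀μ₀ + τ_data·x̄)/(τ₀+τ_data), with τ₀=1/σ₀² and τ_data=n/σ².
Here τ₀ = 1/16.1 = 0.062112 and τ_data = 19/54.3 = 0.349908, so τ_n = 0.412020.
Rearranging for μ₀: μ₀ = (μ_n·τ_n − τ_data·x̄)/τ₀ = (-2.3552·0.412020 − 0.349908·-1.3) / 0.062112 = -0.515509/0.062112 ≈ -8.3.

μ₀ = -8.3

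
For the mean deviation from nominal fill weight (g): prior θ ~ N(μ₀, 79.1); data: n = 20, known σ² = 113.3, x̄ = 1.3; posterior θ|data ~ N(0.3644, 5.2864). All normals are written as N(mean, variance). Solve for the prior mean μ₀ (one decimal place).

μ₀ = -12.7

With known observation variance, the Normal–Normal posterior has precision τ_n = τ₀ + n/σ² and mean μ_n = (τ₀μ₀ + (n/σ²)x̄)/τ_n.
Here τ₀ = 1/79.1 = 0.012642 and τ_data = 20/113.3 = 0.176523, so τ_n = 0.189165.
Rearranging for μ₀: μ₀ = (μ_n·τ_n − τ_data·x̄)/τ₀ = (0.3644·0.189165 − 0.176523·1.3) / 0.012642 = -0.160548/0.012642 ≈ -12.7.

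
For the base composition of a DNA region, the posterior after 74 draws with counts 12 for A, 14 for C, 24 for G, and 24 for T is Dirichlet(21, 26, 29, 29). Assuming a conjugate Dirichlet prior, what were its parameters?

For a Dirichlet(α) prior with multinomial counts c, the posterior is Dirichlet(α + c) componentwise.
Subtract each count from the matching posterior parameter: 21−12=9, 26−14=12, 29−24=5, 29−24=5.

Dirichlet(9, 12, 5, 5)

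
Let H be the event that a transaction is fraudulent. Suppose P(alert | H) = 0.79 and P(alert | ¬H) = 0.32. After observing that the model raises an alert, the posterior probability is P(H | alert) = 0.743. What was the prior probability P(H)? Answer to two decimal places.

In odds form, posterior odds = prior odds × likelihood ratio, so prior odds = posterior odds ÷ LR.
Posterior odds = 0.743/(1−0.743) = 2.8911. LR = 0.79/0.32 = 2.4688.
Prior odds = 2.8911/2.4688 = 1.1711, so P(H) = 1.1711/(1+1.1711) ≈ 0.54.

P(H) = 0.54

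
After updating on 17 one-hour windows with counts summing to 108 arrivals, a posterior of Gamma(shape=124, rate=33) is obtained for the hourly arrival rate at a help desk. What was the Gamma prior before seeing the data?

A Gamma(α, β) prior (rate parametrization) on a Poisson rate with n observations summing to S gives posterior Gamma(α+S, β+n).
So α = 124 − 108 = 16 and β = 33 − 17 = 16.

Gamma(shape=16, rate=16)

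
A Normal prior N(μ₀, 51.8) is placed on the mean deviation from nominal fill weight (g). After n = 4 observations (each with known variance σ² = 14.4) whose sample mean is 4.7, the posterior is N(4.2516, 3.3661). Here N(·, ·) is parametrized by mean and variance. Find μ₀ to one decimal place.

μ₀ = -2.2

The posterior mean is a precision-weighted average: μ_n = (τ₀μ₀ + τ_data·x̄)/(τ₀+τ_data), with τ₀=1/σ₀² and τ_data=n/σ².
Here τ₀ = 1/51.8 = 0.019305 and τ_data = 4/14.4 = 0.277778, so τ_n = 0.297083.
Rearranging for μ₀: μ₀ = (μ_n·τ_n − τ_data·x̄)/τ₀ = (4.2516·0.297083 − 0.277778·4.7) / 0.019305 = -0.042479/0.019305 ≈ -2.2.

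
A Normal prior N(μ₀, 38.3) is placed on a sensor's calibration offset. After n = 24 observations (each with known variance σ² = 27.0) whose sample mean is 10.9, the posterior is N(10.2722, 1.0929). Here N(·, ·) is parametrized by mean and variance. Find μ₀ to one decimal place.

μ₀ = -11.1

The posterior mean is a precision-weighted average: μ_n = (τ₀μ₀ + τ_data·x̄)/(τ₀+τ_data), with τ₀=1/σ₀² and τ_data=n/σ².
Here τ₀ = 1/38.3 = 0.026110 and τ_data = 24/27.0 = 0.888889, so τ_n = 0.914999.
Rearranging for μ₀: μ₀ = (μ_n·τ_n − τ_data·x̄)/τ₀ = (10.2722·0.914999 − 0.888889·10.9) / 0.026110 = -0.289837/0.026110 ≈ -11.1.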